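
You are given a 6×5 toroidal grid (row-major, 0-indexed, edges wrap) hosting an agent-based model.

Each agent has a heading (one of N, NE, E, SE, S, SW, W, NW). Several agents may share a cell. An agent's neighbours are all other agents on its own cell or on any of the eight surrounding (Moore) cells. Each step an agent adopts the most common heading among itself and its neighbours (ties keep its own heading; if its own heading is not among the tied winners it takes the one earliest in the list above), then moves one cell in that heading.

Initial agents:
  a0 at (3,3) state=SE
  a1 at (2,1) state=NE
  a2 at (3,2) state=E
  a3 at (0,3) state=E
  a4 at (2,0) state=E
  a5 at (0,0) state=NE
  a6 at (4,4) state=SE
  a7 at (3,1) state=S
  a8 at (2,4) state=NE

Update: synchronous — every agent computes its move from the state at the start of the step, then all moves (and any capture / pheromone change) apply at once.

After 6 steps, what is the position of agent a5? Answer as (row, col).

(3, 1)

t=1: a0@(4,4):SE a1@(2,2):E a2@(3,3):E a3@(0,4):E a4@(1,1):NE a5@(5,1):NE a6@(5,0):SE a7@(3,2):E a8@(1,0):NE
t=2: a0@(5,0):SE a1@(2,3):E a2@(3,4):E a3@(0,0):E a4@(0,2):NE a5@(4,2):NE a6@(0,1):SE a7@(3,3):E a8@(0,1):NE
t=3: a0@(0,1):SE a1@(2,4):E a2@(3,0):E a3@(1,1):SE a4@(5,3):NE a5@(3,3):NE a6@(1,2):SE a7@(3,4):E a8@(5,2):NE
t=4: a0@(1,2):SE a1@(2,0):E a2@(3,1):E a3@(2,2):SE a4@(4,4):NE a5@(3,4):E a6@(2,3):SE a7@(3,0):E a8@(4,3):NE
t=5: a0@(2,3):SE a1@(2,1):E a2@(3,2):E a3@(3,3):SE a4@(3,0):NE a5@(3,0):E a6@(3,4):SE a7@(3,1):E a8@(3,4):NE
t=6: a0@(3,4):SE a1@(2,2):E a2@(3,3):E a3@(4,4):SE a4@(3,1):E a5@(3,1):E a6@(4,0):SE a7@(3,2):E a8@(4,0):SE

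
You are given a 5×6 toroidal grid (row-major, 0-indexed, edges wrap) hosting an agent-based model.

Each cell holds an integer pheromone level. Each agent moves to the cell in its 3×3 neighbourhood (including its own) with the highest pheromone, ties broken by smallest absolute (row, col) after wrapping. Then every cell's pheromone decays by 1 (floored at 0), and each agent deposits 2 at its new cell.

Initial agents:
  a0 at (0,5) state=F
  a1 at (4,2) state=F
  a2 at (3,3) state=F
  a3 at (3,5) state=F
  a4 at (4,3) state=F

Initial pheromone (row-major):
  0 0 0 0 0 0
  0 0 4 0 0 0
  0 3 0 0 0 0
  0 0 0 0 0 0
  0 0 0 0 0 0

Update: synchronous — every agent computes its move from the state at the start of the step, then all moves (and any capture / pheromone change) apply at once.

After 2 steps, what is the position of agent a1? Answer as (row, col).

t=1: a0@(0,0) a1@(0,1) a2@(2,2) a3@(2,0) a4@(0,2) | pheromone: 2 2 2 0 0 0 / 0 0 3 0 0 0 / 2 2 2 0 0 0 / 0 0 0 0 0 0 / 0 0 0 0 0 0
t=2: a0@(0,0) a1@(1,2) a2@(1,2) a3@(2,0) a4@(1,2) | pheromone: 3 1 1 0 0 0 / 0 0 8 0 0 0 / 3 1 1 0 0 0 / 0 0 0 0 0 0 / 0 0 0 0 0 0

(1, 2)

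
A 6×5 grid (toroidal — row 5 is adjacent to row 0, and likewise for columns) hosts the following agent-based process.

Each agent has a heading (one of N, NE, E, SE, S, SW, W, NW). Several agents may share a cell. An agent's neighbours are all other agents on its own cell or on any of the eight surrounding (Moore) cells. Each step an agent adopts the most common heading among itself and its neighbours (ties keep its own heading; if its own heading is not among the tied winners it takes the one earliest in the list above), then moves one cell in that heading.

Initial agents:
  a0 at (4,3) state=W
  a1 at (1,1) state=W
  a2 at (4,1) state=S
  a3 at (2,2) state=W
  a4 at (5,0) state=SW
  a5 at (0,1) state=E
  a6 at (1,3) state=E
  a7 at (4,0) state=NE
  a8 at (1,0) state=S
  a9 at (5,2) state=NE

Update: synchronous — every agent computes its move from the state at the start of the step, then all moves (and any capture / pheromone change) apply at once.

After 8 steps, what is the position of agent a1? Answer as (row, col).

t=1: a0@(4,2):W a1@(1,0):W a2@(3,2):NE a3@(2,1):W a4@(0,4):SW a5@(0,2):E a6@(1,4):E a7@(3,1):NE a8@(2,0):S a9@(4,3):NE
t=2: a0@(3,3):NE a1@(1,4):W a2@(2,3):NE a3@(2,0):W a4@(1,3):SW a5@(0,3):E a6@(1,0):E a7@(2,2):NE a8@(2,4):W a9@(3,4):NE
t=3: a0@(2,4):NE a1@(1,3):W a2@(1,4):NE a3@(2,4):W a4@(0,4):NE a5@(0,4):E a6@(1,4):W a7@(1,3):NE a8@(2,3):W a9@(2,0):NE
t=4: a0@(1,0):NE a1@(1,2):W a2@(0,0):NE a3@(2,3):W a4@(5,0):NE a5@(5,0):NE a6@(0,0):NE a7@(0,4):NE a8@(2,2):W a9@(1,1):NE
t=5: a0@(0,1):NE a1@(1,1):W a2@(5,1):NE a3@(2,2):W a4@(4,1):NE a5@(4,1):NE a6@(5,1):NE a7@(5,0):NE a8@(2,1):W a9@(0,2):NE
t=6: a0@(5,2):NE a1@(1,0):W a2@(4,2):NE a3@(2,1):W a4@(3,2):NE a5@(3,2):NE a6@(4,2):NE a7@(4,1):NE a8@(2,0):W a9@(5,3):NE
t=7: a0@(4,3):NE a1@(1,4):W a2@(3,3):NE a3@(2,0):W a4@(2,3):NE a5@(2,3):NE a6@(3,3):NE a7@(3,2):NE a8@(2,4):W a9@(4,4):NE
t=8: a0@(3,4):NE a1@(1,3):W a2@(2,4):NE a3@(2,4):W a4@(1,4):NE a5@(1,4):NE a6@(2,4):NE a7@(2,3):NE a8@(1,0):NE a9@(3,0):NE

(1, 3)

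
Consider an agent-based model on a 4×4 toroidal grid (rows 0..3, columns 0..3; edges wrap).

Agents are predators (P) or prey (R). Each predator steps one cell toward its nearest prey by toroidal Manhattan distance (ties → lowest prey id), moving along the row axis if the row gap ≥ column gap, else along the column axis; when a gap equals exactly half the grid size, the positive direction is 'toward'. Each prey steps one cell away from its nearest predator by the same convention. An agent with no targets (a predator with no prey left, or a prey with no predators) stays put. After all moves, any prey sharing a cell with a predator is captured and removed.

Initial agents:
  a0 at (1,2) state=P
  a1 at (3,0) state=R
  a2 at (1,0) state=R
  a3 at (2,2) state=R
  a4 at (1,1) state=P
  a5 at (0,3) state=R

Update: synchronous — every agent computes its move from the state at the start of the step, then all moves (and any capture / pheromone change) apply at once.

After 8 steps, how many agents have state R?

3

t=1: a0@(2,2):P a1@(2,0):R a2@(1,3):R a3@(3,2):R a4@(1,0):P a5@(3,3):R
t=2: a0@(3,2):P a1@(3,0):R a2@(1,2):R a3@(0,2):R a4@(2,0):P a5@(0,3):R
t=3: a0@(0,2):P a1@(0,0):R a3@(1,2):R a4@(3,0):P a5@(1,3):R
t=4: a0@(1,2):P a1@(1,0):R a3@(2,2):R a4@(0,0):P a5@(2,3):R
t=5: a0@(2,2):P a1@(2,0):R a3@(3,2):R a4@(1,0):P a5@(3,3):R
t=6: a0@(3,2):P a1@(3,0):R a3@(0,2):R a4@(2,0):P a5@(0,3):R
t=7: a0@(0,2):P a1@(0,0):R a3@(1,2):R a4@(3,0):P a5@(1,3):R
t=8: a0@(1,2):P a1@(1,0):R a3@(2,2):R a4@(0,0):P a5@(2,3):R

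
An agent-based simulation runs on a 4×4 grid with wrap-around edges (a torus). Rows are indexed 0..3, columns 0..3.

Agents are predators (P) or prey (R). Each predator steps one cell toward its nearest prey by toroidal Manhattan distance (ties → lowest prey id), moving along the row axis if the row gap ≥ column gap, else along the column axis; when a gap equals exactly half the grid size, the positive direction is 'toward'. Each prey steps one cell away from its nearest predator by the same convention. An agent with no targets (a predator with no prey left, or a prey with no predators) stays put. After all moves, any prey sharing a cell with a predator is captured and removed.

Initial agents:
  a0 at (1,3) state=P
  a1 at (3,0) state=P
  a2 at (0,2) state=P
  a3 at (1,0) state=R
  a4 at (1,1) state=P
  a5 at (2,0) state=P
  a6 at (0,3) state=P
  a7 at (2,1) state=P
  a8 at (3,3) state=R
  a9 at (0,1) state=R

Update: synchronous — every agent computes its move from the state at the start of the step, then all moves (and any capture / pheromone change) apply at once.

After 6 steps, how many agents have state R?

1

t=1: a0@(1,0):P a1@(3,3):P a2@(0,1):P a4@(1,0):P a5@(1,0):P a6@(3,3):P a7@(1,1):P a8@(3,2):R a9@(0,0):R
t=2: a0@(0,0):P a1@(3,2):P a2@(0,0):P a4@(0,0):P a5@(0,0):P a6@(3,2):P a7@(0,1):P a8@(3,1):R a9@(3,0):R
t=3: a0@(3,0):P a1@(3,1):P a2@(3,0):P a4@(3,0):P a5@(3,0):P a6@(3,1):P a7@(3,1):P a9@(2,0):R
t=4: a0@(2,0):P a1@(2,1):P a2@(2,0):P a4@(2,0):P a5@(2,0):P a6@(2,1):P a7@(2,1):P a9@(1,0):R
t=5: a0@(1,0):P a1@(1,1):P a2@(1,0):P a4@(1,0):P a5@(1,0):P a6@(1,1):P a7@(1,1):P a9@(0,0):R
t=6: a0@(0,0):P a1@(0,1):P a2@(0,0):P a4@(0,0):P a5@(0,0):P a6@(0,1):P a7@(0,1):P a9@(3,0):R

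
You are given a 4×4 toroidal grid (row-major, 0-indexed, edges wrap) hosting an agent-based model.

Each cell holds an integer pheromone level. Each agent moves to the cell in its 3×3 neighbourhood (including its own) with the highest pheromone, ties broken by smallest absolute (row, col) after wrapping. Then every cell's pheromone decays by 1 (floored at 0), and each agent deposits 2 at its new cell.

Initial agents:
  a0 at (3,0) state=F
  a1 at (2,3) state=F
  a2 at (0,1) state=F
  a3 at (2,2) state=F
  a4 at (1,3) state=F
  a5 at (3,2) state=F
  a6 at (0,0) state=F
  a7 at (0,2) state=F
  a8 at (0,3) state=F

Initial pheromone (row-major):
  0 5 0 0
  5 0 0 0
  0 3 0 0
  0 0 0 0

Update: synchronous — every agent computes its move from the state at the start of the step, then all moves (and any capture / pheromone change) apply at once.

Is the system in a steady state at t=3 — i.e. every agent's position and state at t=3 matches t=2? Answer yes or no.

t=1: a0@(0,1) a1@(1,0) a2@(0,1) a3@(2,1) a4@(1,0) a5@(0,1) a6@(0,1) a7@(0,1) a8@(1,0) | pheromone: 0 14 0 0 / 10 0 0 0 / 0 4 0 0 / 0 0 0 0
t=2: a0@(0,1) a1@(0,1) a2@(0,1) a3@(1,0) a4@(0,1) a5@(0,1) a6@(0,1) a7@(0,1) a8@(0,1) | pheromone: 0 29 0 0 / 11 0 0 0 / 0 3 0 0 / 0 0 0 0
t=3: a0@(0,1) a1@(0,1) a2@(0,1) a3@(0,1) a4@(0,1) a5@(0,1) a6@(0,1) a7@(0,1) a8@(0,1) | pheromone: 0 46 0 0 / 10 0 0 0 / 0 2 0 0 / 0 0 0 0

no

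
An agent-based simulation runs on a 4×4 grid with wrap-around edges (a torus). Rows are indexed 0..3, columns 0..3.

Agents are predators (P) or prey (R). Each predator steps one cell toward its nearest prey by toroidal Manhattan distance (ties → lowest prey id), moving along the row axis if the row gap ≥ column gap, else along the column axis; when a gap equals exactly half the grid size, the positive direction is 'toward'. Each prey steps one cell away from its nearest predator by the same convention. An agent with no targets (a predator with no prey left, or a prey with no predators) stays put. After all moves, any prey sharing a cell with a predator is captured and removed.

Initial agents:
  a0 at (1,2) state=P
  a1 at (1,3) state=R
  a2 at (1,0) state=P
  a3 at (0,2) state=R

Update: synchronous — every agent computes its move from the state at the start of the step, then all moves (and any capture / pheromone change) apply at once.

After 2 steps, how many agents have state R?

t=1: a0@(1,3):P a1@(1,0):R a2@(1,3):P a3@(3,2):R
t=2: a0@(1,0):P a1@(1,1):R a2@(1,0):P a3@(2,2):R

2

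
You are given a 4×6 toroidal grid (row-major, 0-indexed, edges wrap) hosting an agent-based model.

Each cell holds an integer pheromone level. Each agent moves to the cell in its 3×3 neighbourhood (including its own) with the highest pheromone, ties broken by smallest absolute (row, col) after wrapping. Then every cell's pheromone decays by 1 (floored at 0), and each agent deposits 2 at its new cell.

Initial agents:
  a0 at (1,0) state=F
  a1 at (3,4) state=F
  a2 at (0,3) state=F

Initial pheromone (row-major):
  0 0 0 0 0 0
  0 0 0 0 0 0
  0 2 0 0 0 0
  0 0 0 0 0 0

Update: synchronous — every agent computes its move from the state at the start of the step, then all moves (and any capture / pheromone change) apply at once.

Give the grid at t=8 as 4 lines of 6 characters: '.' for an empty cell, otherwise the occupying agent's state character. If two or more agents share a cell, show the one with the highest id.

t=1: a0@(2,1) a1@(0,3) a2@(0,2) | pheromone: 0 0 2 2 0 0 / 0 0 0 0 0 0 / 0 3 0 0 0 0 / 0 0 0 0 0 0
t=2: a0@(2,1) a1@(0,2) a2@(0,2) | pheromone: 0 0 5 1 0 0 / 0 0 0 0 0 0 / 0 4 0 0 0 0 / 0 0 0 0 0 0
t=3: a0@(2,1) a1@(0,2) a2@(0,2) | pheromone: 0 0 8 0 0 0 / 0 0 0 0 0 0 / 0 5 0 0 0 0 / 0 0 0 0 0 0
t=4: a0@(2,1) a1@(0,2) a2@(0,2) | pheromone: 0 0 11 0 0 0 / 0 0 0 0 0 0 / 0 6 0 0 0 0 / 0 0 0 0 0 0
t=5: a0@(2,1) a1@(0,2) a2@(0,2) | pheromone: 0 0 14 0 0 0 / 0 0 0 0 0 0 / 0 7 0 0 0 0 / 0 0 0 0 0 0
t=6: a0@(2,1) a1@(0,2) a2@(0,2) | pheromone: 0 0 17 0 0 0 / 0 0 0 0 0 0 / 0 8 0 0 0 0 / 0 0 0 0 0 0
t=7: a0@(2,1) a1@(0,2) a2@(0,2) | pheromone: 0 0 20 0 0 0 / 0 0 0 0 0 0 / 0 9 0 0 0 0 / 0 0 0 0 0 0
t=8: a0@(2,1) a1@(0,2) a2@(0,2) | pheromone: 0 0 23 0 0 0 / 0 0 0 0 0 0 / 0 10 0 0 0 0 / 0 0 0 0 0 0

..F...
......
.F....
......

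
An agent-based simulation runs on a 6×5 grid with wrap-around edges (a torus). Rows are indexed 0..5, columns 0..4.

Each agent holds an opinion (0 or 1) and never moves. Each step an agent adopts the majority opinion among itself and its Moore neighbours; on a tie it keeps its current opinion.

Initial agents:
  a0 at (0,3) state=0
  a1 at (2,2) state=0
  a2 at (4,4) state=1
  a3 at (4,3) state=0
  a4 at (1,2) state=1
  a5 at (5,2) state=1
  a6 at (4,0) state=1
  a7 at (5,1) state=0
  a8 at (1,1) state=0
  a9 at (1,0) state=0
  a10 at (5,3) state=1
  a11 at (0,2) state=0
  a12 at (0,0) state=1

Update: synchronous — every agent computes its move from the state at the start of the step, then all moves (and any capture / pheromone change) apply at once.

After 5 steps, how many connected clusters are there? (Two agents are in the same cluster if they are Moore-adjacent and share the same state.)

t=1: a0@(0,3):1 a1@(2,2):0 a2@(4,4):1 a3@(4,3):1 a4@(1,2):0 a5@(5,2):0 a6@(4,0):1 a7@(5,1):1 a8@(1,1):0 a9@(1,0):0 a10@(5,3):1 a11@(0,2):0 a12@(0,0):0
t=2: a0@(0,3):0 a1@(2,2):0 a2@(4,4):1 a3@(4,3):1 a4@(1,2):0 a5@(5,2):1 a6@(4,0):1 a7@(5,1):0 a8@(1,1):0 a9@(1,0):0 a10@(5,3):1 a11@(0,2):0 a12@(0,0):0
t=3: (unchanged — steady state)

2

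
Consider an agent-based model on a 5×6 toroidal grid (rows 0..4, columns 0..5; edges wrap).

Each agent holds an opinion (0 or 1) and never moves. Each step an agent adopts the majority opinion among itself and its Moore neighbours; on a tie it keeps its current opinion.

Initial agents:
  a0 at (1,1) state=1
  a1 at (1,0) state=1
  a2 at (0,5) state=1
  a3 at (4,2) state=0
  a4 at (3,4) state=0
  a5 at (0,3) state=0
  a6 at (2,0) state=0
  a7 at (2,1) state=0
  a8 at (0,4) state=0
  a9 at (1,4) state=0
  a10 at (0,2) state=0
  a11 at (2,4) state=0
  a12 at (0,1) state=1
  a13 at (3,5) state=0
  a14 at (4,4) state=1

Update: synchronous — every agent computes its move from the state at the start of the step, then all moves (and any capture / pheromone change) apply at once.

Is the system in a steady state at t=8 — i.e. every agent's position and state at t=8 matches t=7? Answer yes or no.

yes

t=1: a0@(1,1):1 a1@(1,0):1 a2@(0,5):1 a3@(4,2):0 a4@(3,4):0 a5@(0,3):0 a6@(2,0):0 a7@(2,1):0 a8@(0,4):0 a9@(1,4):0 a10@(0,2):0 a11@(2,4):0 a12@(0,1):1 a13@(3,5):0 a14@(4,4):0
t=2: a0@(1,1):1 a1@(1,0):1 a2@(0,5):0 a3@(4,2):0 a4@(3,4):0 a5@(0,3):0 a6@(2,0):0 a7@(2,1):0 a8@(0,4):0 a9@(1,4):0 a10@(0,2):0 a11@(2,4):0 a12@(0,1):1 a13@(3,5):0 a14@(4,4):0
t=3: (unchanged — steady state)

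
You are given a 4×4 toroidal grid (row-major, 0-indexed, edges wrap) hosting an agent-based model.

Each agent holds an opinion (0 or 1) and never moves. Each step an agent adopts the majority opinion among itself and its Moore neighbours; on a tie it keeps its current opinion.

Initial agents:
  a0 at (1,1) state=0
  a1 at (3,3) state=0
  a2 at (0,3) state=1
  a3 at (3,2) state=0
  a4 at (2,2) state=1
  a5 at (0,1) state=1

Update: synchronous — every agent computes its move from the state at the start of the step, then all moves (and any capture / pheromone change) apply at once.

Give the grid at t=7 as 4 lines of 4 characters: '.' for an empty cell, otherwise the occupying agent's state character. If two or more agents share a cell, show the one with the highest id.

.0.0
.0..
..0.
..00

t=1: a0@(1,1):1 a1@(3,3):0 a2@(0,3):0 a3@(3,2):1 a4@(2,2):0 a5@(0,1):0
t=2: a0@(1,1):0 a1@(3,3):0 a2@(0,3):0 a3@(3,2):0 a4@(2,2):0 a5@(0,1):1
t=3: a0@(1,1):0 a1@(3,3):0 a2@(0,3):0 a3@(3,2):0 a4@(2,2):0 a5@(0,1):0
t=4: (unchanged — steady state)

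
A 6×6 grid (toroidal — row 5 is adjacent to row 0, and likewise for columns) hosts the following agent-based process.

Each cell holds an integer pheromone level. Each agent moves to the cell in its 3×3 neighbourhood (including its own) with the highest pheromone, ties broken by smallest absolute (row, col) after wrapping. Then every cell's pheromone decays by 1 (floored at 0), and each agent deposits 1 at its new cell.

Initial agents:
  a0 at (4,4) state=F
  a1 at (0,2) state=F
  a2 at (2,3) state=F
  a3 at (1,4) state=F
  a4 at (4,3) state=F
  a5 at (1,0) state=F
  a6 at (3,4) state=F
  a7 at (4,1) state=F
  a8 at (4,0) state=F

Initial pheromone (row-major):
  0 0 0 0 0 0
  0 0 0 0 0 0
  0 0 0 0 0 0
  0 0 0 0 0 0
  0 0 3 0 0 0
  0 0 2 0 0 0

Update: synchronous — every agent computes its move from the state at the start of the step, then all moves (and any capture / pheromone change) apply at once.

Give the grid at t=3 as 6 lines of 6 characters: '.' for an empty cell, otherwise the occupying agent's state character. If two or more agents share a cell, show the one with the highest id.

F..F..
......
......
F.....
..F...
..F...

t=1: a0@(3,3) a1@(5,2) a2@(1,2) a3@(0,3) a4@(4,2) a5@(0,0) a6@(2,3) a7@(4,2) a8@(3,0) | pheromone: 1 0 0 1 0 0 / 0 0 1 0 0 0 / 0 0 0 1 0 0 / 1 0 0 1 0 0 / 0 0 4 0 0 0 / 0 0 2 0 0 0
t=2: a0@(4,2) a1@(4,2) a2@(0,3) a3@(5,2) a4@(4,2) a5@(0,0) a6@(1,2) a7@(4,2) a8@(3,0) | pheromone: 1 0 0 1 0 0 / 0 0 1 0 0 0 / 0 0 0 0 0 0 / 1 0 0 0 0 0 / 0 0 7 0 0 0 / 0 0 2 0 0 0
t=3: a0@(4,2) a1@(4,2) a2@(5,2) a3@(4,2) a4@(4,2) a5@(0,0) a6@(0,3) a7@(4,2) a8@(3,0) | pheromone: 1 0 0 1 0 0 / 0 0 0 0 0 0 / 0 0 0 0 0 0 / 1 0 0 0 0 0 / 0 0 11 0 0 0 / 0 0 2 0 0 0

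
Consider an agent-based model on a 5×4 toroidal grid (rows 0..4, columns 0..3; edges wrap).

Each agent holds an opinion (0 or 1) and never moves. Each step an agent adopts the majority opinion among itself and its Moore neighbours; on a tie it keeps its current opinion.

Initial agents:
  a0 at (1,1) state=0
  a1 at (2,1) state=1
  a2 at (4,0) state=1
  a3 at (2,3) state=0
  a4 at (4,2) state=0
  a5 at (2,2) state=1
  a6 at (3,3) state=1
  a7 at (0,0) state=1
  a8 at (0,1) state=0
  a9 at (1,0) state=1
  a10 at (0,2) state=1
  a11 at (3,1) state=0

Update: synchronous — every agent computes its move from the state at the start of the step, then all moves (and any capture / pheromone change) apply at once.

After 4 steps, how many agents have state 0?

0

t=1: a0@(1,1):1 a1@(2,1):1 a2@(4,0):1 a3@(2,3):1 a4@(4,2):0 a5@(2,2):1 a6@(3,3):1 a7@(0,0):1 a8@(0,1):1 a9@(1,0):1 a10@(0,2):0 a11@(3,1):1
t=2: a0@(1,1):1 a1@(2,1):1 a2@(4,0):1 a3@(2,3):1 a4@(4,2):1 a5@(2,2):1 a6@(3,3):1 a7@(0,0):1 a8@(0,1):1 a9@(1,0):1 a10@(0,2):0 a11@(3,1):1
t=3: a0@(1,1):1 a1@(2,1):1 a2@(4,0):1 a3@(2,3):1 a4@(4,2):1 a5@(2,2):1 a6@(3,3):1 a7@(0,0):1 a8@(0,1):1 a9@(1,0):1 a10@(0,2):1 a11@(3,1):1
t=4: (unchanged — steady state)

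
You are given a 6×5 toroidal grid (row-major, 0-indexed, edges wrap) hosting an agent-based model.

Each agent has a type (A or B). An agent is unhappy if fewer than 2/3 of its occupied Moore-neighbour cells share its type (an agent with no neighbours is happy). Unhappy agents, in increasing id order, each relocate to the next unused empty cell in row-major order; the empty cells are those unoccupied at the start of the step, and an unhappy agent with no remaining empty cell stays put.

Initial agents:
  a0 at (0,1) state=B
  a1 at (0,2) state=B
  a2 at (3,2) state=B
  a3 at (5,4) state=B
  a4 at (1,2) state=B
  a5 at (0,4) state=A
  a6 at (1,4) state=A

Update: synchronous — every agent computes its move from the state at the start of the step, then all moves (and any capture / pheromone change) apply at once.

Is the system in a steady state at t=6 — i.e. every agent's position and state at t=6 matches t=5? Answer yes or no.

t=1: a0@(0,1):B a1@(0,2):B a2@(3,2):B a3@(0,0):B a4@(1,2):B a5@(0,3):A a6@(1,4):A
t=2: a0@(0,1):B a1@(0,2):B a2@(3,2):B a3@(0,4):B a4@(1,2):B a5@(1,0):A a6@(1,1):A
t=3: a0@(0,0):B a1@(0,2):B a2@(3,2):B a3@(0,3):B a4@(1,2):B a5@(1,3):A a6@(1,4):A
t=4: a0@(0,1):B a1@(0,2):B a2@(3,2):B a3@(0,4):B a4@(1,2):B a5@(1,0):A a6@(1,1):A
t=5: a0@(0,0):B a1@(0,2):B a2@(3,2):B a3@(0,3):B a4@(1,2):B a5@(1,3):A a6@(1,4):A
t=6: a0@(0,1):B a1@(0,2):B a2@(3,2):B a3@(0,4):B a4@(1,2):B a5@(1,0):A a6@(1,1):A

no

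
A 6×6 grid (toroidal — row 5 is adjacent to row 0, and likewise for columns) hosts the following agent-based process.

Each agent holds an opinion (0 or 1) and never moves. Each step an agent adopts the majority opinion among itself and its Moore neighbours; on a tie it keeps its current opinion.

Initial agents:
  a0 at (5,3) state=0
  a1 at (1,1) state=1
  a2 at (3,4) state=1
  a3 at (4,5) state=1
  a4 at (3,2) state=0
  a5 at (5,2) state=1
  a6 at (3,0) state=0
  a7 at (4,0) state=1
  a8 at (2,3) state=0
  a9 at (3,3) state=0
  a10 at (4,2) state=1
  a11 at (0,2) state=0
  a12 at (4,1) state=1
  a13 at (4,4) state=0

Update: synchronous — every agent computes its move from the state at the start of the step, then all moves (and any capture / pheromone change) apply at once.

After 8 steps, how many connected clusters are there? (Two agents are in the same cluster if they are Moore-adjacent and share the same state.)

t=1: a0@(5,3):0 a1@(1,1):1 a2@(3,4):0 a3@(4,5):1 a4@(3,2):0 a5@(5,2):1 a6@(3,0):1 a7@(4,0):1 a8@(2,3):0 a9@(3,3):0 a10@(4,2):1 a11@(0,2):0 a12@(4,1):1 a13@(4,4):0
t=2: (unchanged — steady state)

3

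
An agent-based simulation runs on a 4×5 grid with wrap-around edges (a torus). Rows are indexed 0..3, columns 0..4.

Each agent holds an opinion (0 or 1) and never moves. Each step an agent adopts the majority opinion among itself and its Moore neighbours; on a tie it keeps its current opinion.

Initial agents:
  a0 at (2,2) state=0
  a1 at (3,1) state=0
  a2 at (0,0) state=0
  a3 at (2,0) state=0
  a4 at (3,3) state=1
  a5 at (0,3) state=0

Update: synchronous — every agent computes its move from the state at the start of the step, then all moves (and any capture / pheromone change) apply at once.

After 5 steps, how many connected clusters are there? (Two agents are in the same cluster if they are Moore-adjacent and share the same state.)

1

t=1: a0@(2,2):0 a1@(3,1):0 a2@(0,0):0 a3@(2,0):0 a4@(3,3):0 a5@(0,3):0
t=2: (unchanged — steady state)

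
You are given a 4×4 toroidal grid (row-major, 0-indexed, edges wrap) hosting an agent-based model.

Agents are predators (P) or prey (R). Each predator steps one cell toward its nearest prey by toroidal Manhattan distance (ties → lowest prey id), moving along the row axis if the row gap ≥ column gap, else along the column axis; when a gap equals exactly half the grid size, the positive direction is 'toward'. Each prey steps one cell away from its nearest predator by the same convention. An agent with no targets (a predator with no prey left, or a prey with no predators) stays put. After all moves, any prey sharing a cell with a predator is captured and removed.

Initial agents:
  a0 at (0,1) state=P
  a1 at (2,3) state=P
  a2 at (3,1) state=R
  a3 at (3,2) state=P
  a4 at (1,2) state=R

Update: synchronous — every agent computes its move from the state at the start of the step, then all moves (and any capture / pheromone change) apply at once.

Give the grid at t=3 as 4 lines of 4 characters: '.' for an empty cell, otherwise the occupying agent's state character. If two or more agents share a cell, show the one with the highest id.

.RR.
.P.P
....
....

t=1: a0@(3,1):P a1@(1,3):P a2@(2,1):R a3@(3,1):P a4@(2,2):R
t=2: a0@(2,1):P a1@(2,3):P a2@(1,1):R a3@(2,1):P a4@(1,2):R
t=3: a0@(1,1):P a1@(1,3):P a2@(0,1):R a3@(1,1):P a4@(0,2):R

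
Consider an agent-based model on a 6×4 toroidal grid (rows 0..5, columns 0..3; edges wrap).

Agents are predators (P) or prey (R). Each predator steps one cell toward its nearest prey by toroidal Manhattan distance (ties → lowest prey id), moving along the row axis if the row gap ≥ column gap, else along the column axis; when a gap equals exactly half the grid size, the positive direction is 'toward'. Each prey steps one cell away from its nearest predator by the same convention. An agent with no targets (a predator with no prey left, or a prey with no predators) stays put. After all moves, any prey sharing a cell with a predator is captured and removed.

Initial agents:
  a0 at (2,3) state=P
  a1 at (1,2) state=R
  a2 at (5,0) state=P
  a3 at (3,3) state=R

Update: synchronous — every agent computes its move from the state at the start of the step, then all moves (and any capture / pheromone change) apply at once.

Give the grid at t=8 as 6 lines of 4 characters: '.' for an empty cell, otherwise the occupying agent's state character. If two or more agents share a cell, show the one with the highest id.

....
....
....
....
...P
..RR

t=1: a0@(3,3):P a1@(0,2):R a2@(4,0):P a3@(4,3):R
t=2: a0@(4,3):P a1@(5,2):R a2@(4,3):P a3@(5,3):R
t=3: a0@(5,3):P a1@(0,2):R a2@(5,3):P a3@(0,3):R
t=4: a0@(0,3):P a1@(1,2):R a2@(0,3):P a3@(1,3):R
t=5: a0@(1,3):P a1@(2,2):R a2@(1,3):P a3@(2,3):R
t=6: a0@(2,3):P a1@(3,2):R a2@(2,3):P a3@(3,3):R
t=7: a0@(3,3):P a1@(4,2):R a2@(3,3):P a3@(4,3):R
t=8: a0@(4,3):P a1@(5,2):R a2@(4,3):P a3@(5,3):R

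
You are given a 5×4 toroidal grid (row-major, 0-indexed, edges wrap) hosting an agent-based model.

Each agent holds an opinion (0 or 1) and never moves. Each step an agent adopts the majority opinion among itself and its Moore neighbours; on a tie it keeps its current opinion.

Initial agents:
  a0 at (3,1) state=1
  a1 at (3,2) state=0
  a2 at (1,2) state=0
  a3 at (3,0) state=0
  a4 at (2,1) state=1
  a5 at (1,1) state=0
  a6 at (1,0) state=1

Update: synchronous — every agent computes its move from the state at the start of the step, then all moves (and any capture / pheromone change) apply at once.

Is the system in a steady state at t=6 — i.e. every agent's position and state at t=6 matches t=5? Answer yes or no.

yes

t=1: a0@(3,1):1 a1@(3,2):1 a2@(1,2):0 a3@(3,0):1 a4@(2,1):0 a5@(1,1):0 a6@(1,0):1
t=2: a0@(3,1):1 a1@(3,2):1 a2@(1,2):0 a3@(3,0):1 a4@(2,1):1 a5@(1,1):0 a6@(1,0):0
t=3: (unchanged — steady state)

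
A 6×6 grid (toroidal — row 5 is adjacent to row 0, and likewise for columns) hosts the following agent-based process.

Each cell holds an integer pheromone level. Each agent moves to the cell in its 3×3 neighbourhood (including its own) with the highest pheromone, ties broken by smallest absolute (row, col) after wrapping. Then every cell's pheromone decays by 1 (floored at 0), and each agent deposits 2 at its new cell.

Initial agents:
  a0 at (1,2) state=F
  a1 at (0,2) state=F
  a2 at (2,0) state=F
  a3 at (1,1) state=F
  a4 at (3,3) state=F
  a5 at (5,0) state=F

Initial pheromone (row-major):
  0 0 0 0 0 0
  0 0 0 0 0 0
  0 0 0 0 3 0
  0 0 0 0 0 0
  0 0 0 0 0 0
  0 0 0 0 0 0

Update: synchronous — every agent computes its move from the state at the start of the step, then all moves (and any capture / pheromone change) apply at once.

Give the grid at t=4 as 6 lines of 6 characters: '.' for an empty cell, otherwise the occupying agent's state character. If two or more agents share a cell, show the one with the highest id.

t=1: a0@(0,1) a1@(0,1) a2@(1,0) a3@(0,0) a4@(2,4) a5@(0,0) | pheromone: 4 4 0 0 0 0 / 2 0 0 0 0 0 / 0 0 0 0 4 0 / 0 0 0 0 0 0 / 0 0 0 0 0 0 / 0 0 0 0 0 0
t=2: a0@(0,0) a1@(0,0) a2@(0,0) a3@(0,0) a4@(2,4) a5@(0,0) | pheromone: 13 3 0 0 0 0 / 1 0 0 0 0 0 / 0 0 0 0 5 0 / 0 0 0 0 0 0 / 0 0 0 0 0 0 / 0 0 0 0 0 0
t=3: a0@(0,0) a1@(0,0) a2@(0,0) a3@(0,0) a4@(2,4) a5@(0,0) | pheromone: 22 2 0 0 0 0 / 0 0 0 0 0 0 / 0 0 0 0 6 0 / 0 0 0 0 0 0 / 0 0 0 0 0 0 / 0 0 0 0 0 0
t=4: a0@(0,0) a1@(0,0) a2@(0,0) a3@(0,0) a4@(2,4) a5@(0,0) | pheromone: 31 1 0 0 0 0 / 0 0 0 0 0 0 / 0 0 0 0 7 0 / 0 0 0 0 0 0 / 0 0 0 0 0 0 / 0 0 0 0 0 0

F.....
......
....F.
......
......
......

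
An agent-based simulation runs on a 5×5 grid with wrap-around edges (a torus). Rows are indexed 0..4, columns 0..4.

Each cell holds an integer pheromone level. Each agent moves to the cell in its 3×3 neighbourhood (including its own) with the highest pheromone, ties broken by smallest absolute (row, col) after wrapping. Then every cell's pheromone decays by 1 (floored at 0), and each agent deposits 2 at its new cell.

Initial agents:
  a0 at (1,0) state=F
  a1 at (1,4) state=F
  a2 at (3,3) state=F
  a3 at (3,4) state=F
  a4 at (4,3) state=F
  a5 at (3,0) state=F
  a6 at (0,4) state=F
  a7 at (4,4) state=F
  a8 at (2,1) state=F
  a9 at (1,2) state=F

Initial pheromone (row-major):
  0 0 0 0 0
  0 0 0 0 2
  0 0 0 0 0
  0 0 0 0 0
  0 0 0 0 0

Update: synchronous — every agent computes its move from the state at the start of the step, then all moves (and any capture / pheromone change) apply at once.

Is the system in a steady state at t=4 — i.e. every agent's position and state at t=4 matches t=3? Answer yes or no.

no

t=1: a0@(1,4) a1@(1,4) a2@(2,2) a3@(2,0) a4@(0,2) a5@(2,0) a6@(1,4) a7@(0,0) a8@(1,0) a9@(0,1) | pheromone: 2 2 2 0 0 / 2 0 0 0 7 / 4 0 2 0 0 / 0 0 0 0 0 / 0 0 0 0 0
t=2: a0@(1,4) a1@(1,4) a2@(2,2) a3@(1,4) a4@(0,1) a5@(1,4) a6@(1,4) a7@(1,4) a8@(1,4) a9@(0,0) | pheromone: 3 3 1 0 0 / 1 0 0 0 20 / 3 0 3 0 0 / 0 0 0 0 0 / 0 0 0 0 0
t=3: a0@(1,4) a1@(1,4) a2@(2,2) a3@(1,4) a4@(0,0) a5@(1,4) a6@(1,4) a7@(1,4) a8@(1,4) a9@(1,4) | pheromone: 4 2 0 0 0 / 0 0 0 0 35 / 2 0 4 0 0 / 0 0 0 0 0 / 0 0 0 0 0
t=4: a0@(1,4) a1@(1,4) a2@(2,2) a3@(1,4) a4@(1,4) a5@(1,4) a6@(1,4) a7@(1,4) a8@(1,4) a9@(1,4) | pheromone: 3 1 0 0 0 / 0 0 0 0 52 / 1 0 5 0 0 / 0 0 0 0 0 / 0 0 0 0 0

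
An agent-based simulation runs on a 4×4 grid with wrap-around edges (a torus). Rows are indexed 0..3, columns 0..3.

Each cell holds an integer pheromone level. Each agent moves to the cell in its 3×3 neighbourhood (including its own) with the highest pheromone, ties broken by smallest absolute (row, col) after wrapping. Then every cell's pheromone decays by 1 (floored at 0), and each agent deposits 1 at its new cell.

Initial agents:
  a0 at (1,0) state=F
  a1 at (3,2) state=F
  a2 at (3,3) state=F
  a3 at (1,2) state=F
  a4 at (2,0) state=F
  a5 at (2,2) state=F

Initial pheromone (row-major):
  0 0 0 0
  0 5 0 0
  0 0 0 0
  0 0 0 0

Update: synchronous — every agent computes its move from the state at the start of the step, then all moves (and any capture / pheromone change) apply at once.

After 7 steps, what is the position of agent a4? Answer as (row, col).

t=1: a0@(1,1) a1@(0,1) a2@(0,0) a3@(1,1) a4@(1,1) a5@(1,1) | pheromone: 1 1 0 0 / 0 8 0 0 / 0 0 0 0 / 0 0 0 0
t=2: a0@(1,1) a1@(1,1) a2@(1,1) a3@(1,1) a4@(1,1) a5@(1,1) | pheromone: 0 0 0 0 / 0 13 0 0 / 0 0 0 0 / 0 0 0 0
t=3: a0@(1,1) a1@(1,1) a2@(1,1) a3@(1,1) a4@(1,1) a5@(1,1) | pheromone: 0 0 0 0 / 0 18 0 0 / 0 0 0 0 / 0 0 0 0
t=4: a0@(1,1) a1@(1,1) a2@(1,1) a3@(1,1) a4@(1,1) a5@(1,1) | pheromone: 0 0 0 0 / 0 23 0 0 / 0 0 0 0 / 0 0 0 0
t=5: a0@(1,1) a1@(1,1) a2@(1,1) a3@(1,1) a4@(1,1) a5@(1,1) | pheromone: 0 0 0 0 / 0 28 0 0 / 0 0 0 0 / 0 0 0 0
t=6: a0@(1,1) a1@(1,1) a2@(1,1) a3@(1,1) a4@(1,1) a5@(1,1) | pheromone: 0 0 0 0 / 0 33 0 0 / 0 0 0 0 / 0 0 0 0
t=7: a0@(1,1) a1@(1,1) a2@(1,1) a3@(1,1) a4@(1,1) a5@(1,1) | pheromone: 0 0 0 0 / 0 38 0 0 / 0 0 0 0 / 0 0 0 0

(1, 1)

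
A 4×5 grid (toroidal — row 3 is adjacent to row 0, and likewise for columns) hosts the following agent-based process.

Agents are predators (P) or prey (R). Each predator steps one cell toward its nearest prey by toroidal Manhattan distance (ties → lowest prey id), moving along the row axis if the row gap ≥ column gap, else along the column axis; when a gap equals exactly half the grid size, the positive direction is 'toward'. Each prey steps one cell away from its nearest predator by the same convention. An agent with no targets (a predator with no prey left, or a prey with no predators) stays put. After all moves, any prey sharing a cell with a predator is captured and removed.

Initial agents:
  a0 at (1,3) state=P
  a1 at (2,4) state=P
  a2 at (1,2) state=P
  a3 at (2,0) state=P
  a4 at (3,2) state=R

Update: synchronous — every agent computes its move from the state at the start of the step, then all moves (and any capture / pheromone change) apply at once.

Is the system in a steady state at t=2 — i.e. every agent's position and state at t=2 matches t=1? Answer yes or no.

t=1: a0@(2,3):P a1@(2,3):P a2@(2,2):P a3@(2,1):P
t=2: (unchanged — steady state)

yes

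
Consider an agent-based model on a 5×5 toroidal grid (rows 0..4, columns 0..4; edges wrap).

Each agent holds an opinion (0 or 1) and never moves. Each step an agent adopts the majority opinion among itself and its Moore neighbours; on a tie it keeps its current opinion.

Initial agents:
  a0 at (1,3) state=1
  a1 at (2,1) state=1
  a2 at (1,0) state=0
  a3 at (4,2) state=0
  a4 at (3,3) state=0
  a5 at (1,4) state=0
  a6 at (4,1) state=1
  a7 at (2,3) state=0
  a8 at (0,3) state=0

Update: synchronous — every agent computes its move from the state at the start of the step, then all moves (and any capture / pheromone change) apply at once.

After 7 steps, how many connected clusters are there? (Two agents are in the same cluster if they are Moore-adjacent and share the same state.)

t=1: a0@(1,3):0 a1@(2,1):1 a2@(1,0):0 a3@(4,2):0 a4@(3,3):0 a5@(1,4):0 a6@(4,1):1 a7@(2,3):0 a8@(0,3):0
t=2: (unchanged — steady state)

3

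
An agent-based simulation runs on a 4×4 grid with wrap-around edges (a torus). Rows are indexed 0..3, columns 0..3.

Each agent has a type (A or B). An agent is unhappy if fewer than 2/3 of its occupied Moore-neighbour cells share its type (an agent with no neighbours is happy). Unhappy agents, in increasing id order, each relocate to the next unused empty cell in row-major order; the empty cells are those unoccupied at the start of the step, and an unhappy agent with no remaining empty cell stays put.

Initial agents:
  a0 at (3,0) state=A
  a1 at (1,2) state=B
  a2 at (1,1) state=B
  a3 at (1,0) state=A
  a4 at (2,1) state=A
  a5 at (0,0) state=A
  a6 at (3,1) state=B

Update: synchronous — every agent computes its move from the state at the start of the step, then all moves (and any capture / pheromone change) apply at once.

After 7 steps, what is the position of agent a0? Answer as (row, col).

(0, 1)

t=1: a0@(3,0):A a1@(0,1):B a2@(0,2):B a3@(1,0):A a4@(0,3):A a5@(1,3):A a6@(2,0):B
t=2: a0@(0,0):A a1@(1,1):B a2@(1,2):B a3@(2,1):A a4@(0,3):A a5@(2,2):A a6@(2,3):B
t=3: a0@(0,1):A a1@(0,2):B a2@(1,0):B a3@(1,3):A a4@(2,0):A a5@(3,0):A a6@(3,1):B
t=4: a0@(0,0):A a1@(0,3):B a2@(1,1):B a3@(1,2):A a4@(2,1):A a5@(3,0):A a6@(2,2):B
t=5: a0@(0,1):A a1@(0,2):B a2@(1,0):B a3@(1,3):A a4@(2,0):A a5@(3,0):A a6@(2,3):B
t=6: a0@(0,0):A a1@(0,3):B a2@(1,1):B a3@(1,2):A a4@(2,1):A a5@(3,0):A a6@(2,2):B
t=7: a0@(0,1):A a1@(0,2):B a2@(1,0):B a3@(1,3):A a4@(2,0):A a5@(3,0):A a6@(2,3):B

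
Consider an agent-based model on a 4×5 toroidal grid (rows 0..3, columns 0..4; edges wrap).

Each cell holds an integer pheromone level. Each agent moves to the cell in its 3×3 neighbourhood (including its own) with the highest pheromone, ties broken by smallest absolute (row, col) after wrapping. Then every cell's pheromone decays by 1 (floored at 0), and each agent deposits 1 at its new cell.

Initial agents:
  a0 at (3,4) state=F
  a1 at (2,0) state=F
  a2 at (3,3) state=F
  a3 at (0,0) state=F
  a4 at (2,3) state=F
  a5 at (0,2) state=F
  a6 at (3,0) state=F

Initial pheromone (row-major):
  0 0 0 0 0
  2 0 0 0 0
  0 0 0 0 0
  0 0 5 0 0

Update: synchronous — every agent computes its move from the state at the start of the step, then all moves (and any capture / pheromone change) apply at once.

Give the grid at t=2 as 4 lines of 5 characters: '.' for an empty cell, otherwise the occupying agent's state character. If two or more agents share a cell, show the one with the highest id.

t=1: a0@(0,0) a1@(1,0) a2@(3,2) a3@(1,0) a4@(3,2) a5@(3,2) a6@(0,0) | pheromone: 2 0 0 0 0 / 3 0 0 0 0 / 0 0 0 0 0 / 0 0 7 0 0
t=2: a0@(1,0) a1@(1,0) a2@(3,2) a3@(1,0) a4@(3,2) a5@(3,2) a6@(1,0) | pheromone: 1 0 0 0 0 / 6 0 0 0 0 / 0 0 0 0 0 / 0 0 9 0 0

.....
F....
.....
..F..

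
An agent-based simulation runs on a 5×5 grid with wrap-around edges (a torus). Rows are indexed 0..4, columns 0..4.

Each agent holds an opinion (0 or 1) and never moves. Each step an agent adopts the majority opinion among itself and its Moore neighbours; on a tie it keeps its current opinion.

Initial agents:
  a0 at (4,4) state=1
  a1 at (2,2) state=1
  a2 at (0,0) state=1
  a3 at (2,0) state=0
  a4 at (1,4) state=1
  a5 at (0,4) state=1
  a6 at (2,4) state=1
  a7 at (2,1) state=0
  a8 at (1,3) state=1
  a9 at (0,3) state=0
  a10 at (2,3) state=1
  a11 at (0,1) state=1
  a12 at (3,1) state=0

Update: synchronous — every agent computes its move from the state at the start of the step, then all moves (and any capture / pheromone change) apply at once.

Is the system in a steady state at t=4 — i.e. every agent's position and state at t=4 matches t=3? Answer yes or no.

yes

t=1: a0@(4,4):1 a1@(2,2):1 a2@(0,0):1 a3@(2,0):0 a4@(1,4):1 a5@(0,4):1 a6@(2,4):1 a7@(2,1):0 a8@(1,3):1 a9@(0,3):1 a10@(2,3):1 a11@(0,1):1 a12@(3,1):0
t=2: (unchanged — steady state)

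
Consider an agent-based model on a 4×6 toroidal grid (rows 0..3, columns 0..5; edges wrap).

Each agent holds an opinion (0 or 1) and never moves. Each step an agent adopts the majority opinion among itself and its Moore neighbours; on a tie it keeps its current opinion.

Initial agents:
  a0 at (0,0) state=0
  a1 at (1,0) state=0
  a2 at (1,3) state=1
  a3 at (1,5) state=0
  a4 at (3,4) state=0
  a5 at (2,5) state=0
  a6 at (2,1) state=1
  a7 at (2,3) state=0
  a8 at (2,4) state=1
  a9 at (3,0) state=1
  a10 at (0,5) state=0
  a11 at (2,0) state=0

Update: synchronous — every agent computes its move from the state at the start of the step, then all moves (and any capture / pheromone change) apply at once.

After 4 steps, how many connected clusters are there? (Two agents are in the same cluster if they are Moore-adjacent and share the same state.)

1

t=1: a0@(0,0):0 a1@(1,0):0 a2@(1,3):1 a3@(1,5):0 a4@(3,4):0 a5@(2,5):0 a6@(2,1):1 a7@(2,3):0 a8@(2,4):0 a9@(3,0):0 a10@(0,5):0 a11@(2,0):0
t=2: a0@(0,0):0 a1@(1,0):0 a2@(1,3):0 a3@(1,5):0 a4@(3,4):0 a5@(2,5):0 a6@(2,1):0 a7@(2,3):0 a8@(2,4):0 a9@(3,0):0 a10@(0,5):0 a11@(2,0):0
t=3: (unchanged — steady state)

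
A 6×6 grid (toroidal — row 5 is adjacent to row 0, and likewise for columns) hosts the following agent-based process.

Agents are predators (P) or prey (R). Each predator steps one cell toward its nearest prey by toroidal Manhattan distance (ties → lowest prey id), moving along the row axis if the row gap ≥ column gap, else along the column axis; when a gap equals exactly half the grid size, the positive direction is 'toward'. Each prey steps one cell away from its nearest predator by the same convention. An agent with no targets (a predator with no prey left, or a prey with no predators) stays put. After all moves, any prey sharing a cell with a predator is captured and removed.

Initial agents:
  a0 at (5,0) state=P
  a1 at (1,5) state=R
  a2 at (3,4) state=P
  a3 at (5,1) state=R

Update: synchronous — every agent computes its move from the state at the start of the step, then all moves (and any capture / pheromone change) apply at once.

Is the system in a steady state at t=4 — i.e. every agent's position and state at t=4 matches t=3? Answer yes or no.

t=1: a0@(5,1):P a1@(2,5):R a2@(2,4):P a3@(5,2):R
t=2: a0@(5,2):P a1@(2,0):R a2@(2,5):P a3@(5,3):R
t=3: a0@(5,3):P a1@(2,1):R a2@(2,0):P a3@(5,4):R
t=4: a0@(5,4):P a1@(2,2):R a2@(2,1):P a3@(5,5):R

no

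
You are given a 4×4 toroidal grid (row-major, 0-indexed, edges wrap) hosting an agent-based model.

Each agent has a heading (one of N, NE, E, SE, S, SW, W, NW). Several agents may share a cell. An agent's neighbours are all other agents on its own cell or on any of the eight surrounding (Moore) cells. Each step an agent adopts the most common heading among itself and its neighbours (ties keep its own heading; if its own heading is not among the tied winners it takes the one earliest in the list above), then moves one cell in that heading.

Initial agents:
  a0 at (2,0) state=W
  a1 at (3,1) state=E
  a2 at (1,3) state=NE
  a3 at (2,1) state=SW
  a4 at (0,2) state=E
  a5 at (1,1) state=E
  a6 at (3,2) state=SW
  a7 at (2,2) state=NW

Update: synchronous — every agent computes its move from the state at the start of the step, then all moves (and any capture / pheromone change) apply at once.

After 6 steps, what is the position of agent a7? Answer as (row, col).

t=1: a0@(2,1):E a1@(3,2):E a2@(0,0):NE a3@(3,0):SW a4@(0,3):E a5@(1,2):E a6@(0,1):SW a7@(2,3):E
t=2: a0@(2,2):E a1@(3,3):E a2@(1,3):SW a3@(3,1):E a4@(0,0):E a5@(1,3):E a6@(1,0):SW a7@(2,0):E
t=3: a0@(2,3):E a1@(3,0):E a2@(1,0):E a3@(3,2):E a4@(0,1):E a5@(1,0):E a6@(1,1):E a7@(2,1):E
t=4: a0@(2,0):E a1@(3,1):E a2@(1,1):E a3@(3,3):E a4@(0,2):E a5@(1,1):E a6@(1,2):E a7@(2,2):E
t=5: a0@(2,1):E a1@(3,2):E a2@(1,2):E a3@(3,0):E a4@(0,3):E a5@(1,2):E a6@(1,3):E a7@(2,3):E
t=6: a0@(2,2):E a1@(3,3):E a2@(1,3):E a3@(3,1):E a4@(0,0):E a5@(1,3):E a6@(1,0):E a7@(2,0):E

(2, 0)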